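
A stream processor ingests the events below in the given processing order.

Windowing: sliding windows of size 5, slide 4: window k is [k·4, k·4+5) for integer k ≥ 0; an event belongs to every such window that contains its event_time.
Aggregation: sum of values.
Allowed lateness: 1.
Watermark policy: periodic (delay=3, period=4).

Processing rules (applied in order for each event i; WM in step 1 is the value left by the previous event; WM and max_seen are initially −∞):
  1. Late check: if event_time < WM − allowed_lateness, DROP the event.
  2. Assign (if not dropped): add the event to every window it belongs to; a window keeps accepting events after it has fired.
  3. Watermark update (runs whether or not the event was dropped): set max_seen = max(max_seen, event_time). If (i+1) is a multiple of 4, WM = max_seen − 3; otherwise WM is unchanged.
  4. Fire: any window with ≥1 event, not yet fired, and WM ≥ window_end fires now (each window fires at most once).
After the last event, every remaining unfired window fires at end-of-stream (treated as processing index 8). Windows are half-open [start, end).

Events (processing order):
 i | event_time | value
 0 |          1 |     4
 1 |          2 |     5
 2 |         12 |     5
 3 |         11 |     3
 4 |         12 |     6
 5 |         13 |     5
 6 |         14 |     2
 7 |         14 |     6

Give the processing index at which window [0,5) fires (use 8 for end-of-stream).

3

i=0 t=1 v=4: → [0,5); WM=−∞
i=1 t=2 v=5: → [0,5); WM=−∞
i=2 t=12 v=5: → [12,17),[8,13); WM=−∞
i=3 t=11 v=3: → [8,13); WM=9; [0,5) fires=9
i=4 t=12 v=6: → [12,17),[8,13); WM=9
i=5 t=13 v=5: → [12,17); WM=9
i=6 t=14 v=2: → [12,17); WM=9
i=7 t=14 v=6: → [12,17); WM=11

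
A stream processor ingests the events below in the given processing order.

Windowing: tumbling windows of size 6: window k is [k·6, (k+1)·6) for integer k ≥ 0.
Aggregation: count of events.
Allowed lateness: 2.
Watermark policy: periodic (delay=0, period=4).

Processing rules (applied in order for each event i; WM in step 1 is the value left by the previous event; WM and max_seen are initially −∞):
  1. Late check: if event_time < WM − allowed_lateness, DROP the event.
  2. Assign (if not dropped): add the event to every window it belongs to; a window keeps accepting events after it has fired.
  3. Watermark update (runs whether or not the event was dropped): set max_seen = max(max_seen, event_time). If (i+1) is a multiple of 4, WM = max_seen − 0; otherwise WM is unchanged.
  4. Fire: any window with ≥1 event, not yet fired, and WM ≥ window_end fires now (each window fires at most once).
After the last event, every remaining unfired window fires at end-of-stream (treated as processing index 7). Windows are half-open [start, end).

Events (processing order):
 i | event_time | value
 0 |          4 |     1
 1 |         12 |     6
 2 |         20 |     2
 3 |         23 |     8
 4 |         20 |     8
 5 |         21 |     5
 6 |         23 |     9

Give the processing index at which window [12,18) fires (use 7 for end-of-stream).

3

i=0 t=4 v=1: → [0,6); WM=−∞
i=1 t=12 v=6: → [12,18); WM=−∞
i=2 t=20 v=2: → [18,24); WM=−∞
i=3 t=23 v=8: → [18,24); WM=23; [0,6) fires=1 [12,18) fires=1
i=4 t=20 v=8: DROP (t<23-2); WM=23
i=5 t=21 v=5: → [18,24); WM=23
i=6 t=23 v=9: → [18,24); WM=23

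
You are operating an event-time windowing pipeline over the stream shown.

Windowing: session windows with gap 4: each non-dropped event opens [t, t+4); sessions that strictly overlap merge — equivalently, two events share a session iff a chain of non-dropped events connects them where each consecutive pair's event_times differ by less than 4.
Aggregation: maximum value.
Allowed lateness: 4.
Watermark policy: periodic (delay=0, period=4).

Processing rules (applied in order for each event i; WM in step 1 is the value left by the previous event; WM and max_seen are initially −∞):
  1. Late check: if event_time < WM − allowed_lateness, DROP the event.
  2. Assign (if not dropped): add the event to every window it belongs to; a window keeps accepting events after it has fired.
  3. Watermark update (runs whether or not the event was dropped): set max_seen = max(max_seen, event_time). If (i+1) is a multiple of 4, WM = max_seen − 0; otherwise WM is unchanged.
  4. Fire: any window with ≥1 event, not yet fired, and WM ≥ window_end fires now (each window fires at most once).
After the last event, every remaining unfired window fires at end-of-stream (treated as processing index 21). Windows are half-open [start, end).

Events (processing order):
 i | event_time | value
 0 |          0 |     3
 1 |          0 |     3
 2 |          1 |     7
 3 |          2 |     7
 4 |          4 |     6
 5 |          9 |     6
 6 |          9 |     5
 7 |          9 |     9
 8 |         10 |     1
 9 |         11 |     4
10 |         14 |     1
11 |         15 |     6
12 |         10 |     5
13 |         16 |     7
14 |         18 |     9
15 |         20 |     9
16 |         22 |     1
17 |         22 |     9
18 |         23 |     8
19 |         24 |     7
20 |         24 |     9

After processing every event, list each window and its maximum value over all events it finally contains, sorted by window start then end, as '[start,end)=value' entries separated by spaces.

[0,8)=7 [9,28)=9

i=0 t=0 v=3: → [0,4); WM=−∞
i=1 t=0 v=3: → [0,4); WM=−∞
i=2 t=1 v=7: → [0,5); WM=−∞
i=3 t=2 v=7: → [0,6); WM=2
i=4 t=4 v=6: → [0,8); WM=2
i=5 t=9 v=6: → [9,13); WM=2
i=6 t=9 v=5: → [9,13); WM=2
i=7 t=9 v=9: → [9,13); WM=9
i=8 t=10 v=1: → [9,14); WM=9
i=9 t=11 v=4: → [9,15); WM=9
i=10 t=14 v=1: → [9,18); WM=9
i=11 t=15 v=6: → [9,19); WM=15
i=12 t=10 v=5: DROP (t<15-4); WM=15
i=13 t=16 v=7: → [9,20); WM=15
i=14 t=18 v=9: → [9,22); WM=15
i=15 t=20 v=9: → [9,24); WM=20
i=16 t=22 v=1: → [9,26); WM=20
i=17 t=22 v=9: → [9,26); WM=20
i=18 t=23 v=8: → [9,27); WM=20
i=19 t=24 v=7: → [9,28); WM=24
i=20 t=24 v=9: → [9,28); WM=24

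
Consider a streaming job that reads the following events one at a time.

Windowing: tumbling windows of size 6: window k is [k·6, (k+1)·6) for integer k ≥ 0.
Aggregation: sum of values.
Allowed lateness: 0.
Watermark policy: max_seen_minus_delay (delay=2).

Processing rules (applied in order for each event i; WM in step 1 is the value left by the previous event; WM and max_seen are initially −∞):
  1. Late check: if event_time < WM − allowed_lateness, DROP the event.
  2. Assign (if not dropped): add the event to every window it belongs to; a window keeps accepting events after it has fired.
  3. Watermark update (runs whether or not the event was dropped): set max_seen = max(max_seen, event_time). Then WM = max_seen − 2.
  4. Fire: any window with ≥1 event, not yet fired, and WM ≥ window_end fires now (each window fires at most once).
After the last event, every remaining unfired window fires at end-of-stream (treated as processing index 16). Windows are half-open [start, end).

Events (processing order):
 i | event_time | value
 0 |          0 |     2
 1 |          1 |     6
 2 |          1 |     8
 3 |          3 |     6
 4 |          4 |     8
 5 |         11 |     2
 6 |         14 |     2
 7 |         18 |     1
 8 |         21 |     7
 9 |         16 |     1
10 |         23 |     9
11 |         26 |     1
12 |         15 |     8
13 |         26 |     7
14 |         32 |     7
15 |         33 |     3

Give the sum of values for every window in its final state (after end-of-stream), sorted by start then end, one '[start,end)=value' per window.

i=0 t=0 v=2: → [0,6); WM=-2
i=1 t=1 v=6: → [0,6); WM=-1
i=2 t=1 v=8: → [0,6); WM=-1
i=3 t=3 v=6: → [0,6); WM=1
i=4 t=4 v=8: → [0,6); WM=2
i=5 t=11 v=2: → [6,12); WM=9; [0,6) fires=30
i=6 t=14 v=2: → [12,18); WM=12; [6,12) fires=2
i=7 t=18 v=1: → [18,24); WM=16
i=8 t=21 v=7: → [18,24); WM=19; [12,18) fires=2
i=9 t=16 v=1: DROP (t<19-0); WM=19
i=10 t=23 v=9: → [18,24); WM=21
i=11 t=26 v=1: → [24,30); WM=24; [18,24) fires=17
i=12 t=15 v=8: DROP (t<24-0); WM=24
i=13 t=26 v=7: → [24,30); WM=24
i=14 t=32 v=7: → [30,36); WM=30; [24,30) fires=8
i=15 t=33 v=3: → [30,36); WM=31

[0,6)=30 [6,12)=2 [12,18)=2 [18,24)=17 [24,30)=8 [30,36)=10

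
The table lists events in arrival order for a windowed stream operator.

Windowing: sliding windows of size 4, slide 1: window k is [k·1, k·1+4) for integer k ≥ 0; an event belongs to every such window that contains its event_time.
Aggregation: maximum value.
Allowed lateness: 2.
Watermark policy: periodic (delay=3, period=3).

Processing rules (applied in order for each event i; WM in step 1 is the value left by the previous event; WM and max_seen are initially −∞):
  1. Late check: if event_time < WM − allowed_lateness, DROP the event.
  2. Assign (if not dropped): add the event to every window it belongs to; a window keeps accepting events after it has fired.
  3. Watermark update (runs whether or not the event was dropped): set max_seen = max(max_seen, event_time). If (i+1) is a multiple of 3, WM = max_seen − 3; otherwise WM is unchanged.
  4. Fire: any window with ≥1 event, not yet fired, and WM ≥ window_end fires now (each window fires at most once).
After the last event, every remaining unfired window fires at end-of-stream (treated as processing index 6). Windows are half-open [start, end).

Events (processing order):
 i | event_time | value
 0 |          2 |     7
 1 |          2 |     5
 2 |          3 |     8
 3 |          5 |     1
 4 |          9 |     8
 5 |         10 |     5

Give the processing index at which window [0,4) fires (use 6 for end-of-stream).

5

i=0 t=2 v=7: → [2,6),[1,5),[0,4); WM=−∞
i=1 t=2 v=5: → [2,6),[1,5),[0,4); WM=−∞
i=2 t=3 v=8: → [3,7),[2,6),[1,5),[0,4); WM=0
i=3 t=5 v=1: → [5,9),[4,8),[3,7),[2,6); WM=0
i=4 t=9 v=8: → [9,13),[8,12),[7,11),[6,10); WM=0
i=5 t=10 v=5: → [10,14),[9,13),[8,12),[7,11); WM=7; [0,4) fires=8 [1,5) fires=8 [2,6) fires=8 [3,7) fires=8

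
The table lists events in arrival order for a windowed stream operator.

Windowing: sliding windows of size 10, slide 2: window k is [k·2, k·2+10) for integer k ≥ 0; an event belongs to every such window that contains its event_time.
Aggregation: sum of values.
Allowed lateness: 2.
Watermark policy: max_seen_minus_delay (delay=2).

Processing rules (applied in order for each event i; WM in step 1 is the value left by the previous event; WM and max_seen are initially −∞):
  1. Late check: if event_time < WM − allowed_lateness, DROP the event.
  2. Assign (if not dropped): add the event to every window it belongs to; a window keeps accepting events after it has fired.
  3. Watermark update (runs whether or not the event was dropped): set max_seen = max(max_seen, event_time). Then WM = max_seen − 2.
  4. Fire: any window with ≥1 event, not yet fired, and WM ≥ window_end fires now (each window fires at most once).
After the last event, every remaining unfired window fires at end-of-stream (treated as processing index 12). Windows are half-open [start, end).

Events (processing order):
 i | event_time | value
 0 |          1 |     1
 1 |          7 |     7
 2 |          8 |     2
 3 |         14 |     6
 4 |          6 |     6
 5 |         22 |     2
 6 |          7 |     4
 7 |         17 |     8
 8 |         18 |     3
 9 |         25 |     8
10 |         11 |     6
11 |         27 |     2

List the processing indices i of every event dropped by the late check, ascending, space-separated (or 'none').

i=0 t=1 v=1: → [0,10); WM=-1
i=1 t=7 v=7: → [6,16),[4,14),[2,12),[0,10); WM=5
i=2 t=8 v=2: → [8,18),[6,16),[4,14),[2,12),[0,10); WM=6
i=3 t=14 v=6: → [14,24),[12,22),[10,20),[8,18),[6,16); WM=12; [0,10) fires=10 [2,12) fires=9
i=4 t=6 v=6: DROP (t<12-2); WM=12
i=5 t=22 v=2: → [22,32),[20,30),[18,28),[16,26),[14,24); WM=20; [4,14) fires=9 [6,16) fires=15 [8,18) fires=8 [10,20) fires=6
i=6 t=7 v=4: DROP (t<20-2); WM=20
i=7 t=17 v=8: DROP (t<20-2); WM=20
i=8 t=18 v=3: → [18,28),[16,26),[14,24),[12,22),[10,20); WM=20
i=9 t=25 v=8: → [24,34),[22,32),[20,30),[18,28),[16,26); WM=23; [12,22) fires=9
i=10 t=11 v=6: DROP (t<23-2); WM=23
i=11 t=27 v=2: → [26,36),[24,34),[22,32),[20,30),[18,28); WM=25; [14,24) fires=11

4 6 7 10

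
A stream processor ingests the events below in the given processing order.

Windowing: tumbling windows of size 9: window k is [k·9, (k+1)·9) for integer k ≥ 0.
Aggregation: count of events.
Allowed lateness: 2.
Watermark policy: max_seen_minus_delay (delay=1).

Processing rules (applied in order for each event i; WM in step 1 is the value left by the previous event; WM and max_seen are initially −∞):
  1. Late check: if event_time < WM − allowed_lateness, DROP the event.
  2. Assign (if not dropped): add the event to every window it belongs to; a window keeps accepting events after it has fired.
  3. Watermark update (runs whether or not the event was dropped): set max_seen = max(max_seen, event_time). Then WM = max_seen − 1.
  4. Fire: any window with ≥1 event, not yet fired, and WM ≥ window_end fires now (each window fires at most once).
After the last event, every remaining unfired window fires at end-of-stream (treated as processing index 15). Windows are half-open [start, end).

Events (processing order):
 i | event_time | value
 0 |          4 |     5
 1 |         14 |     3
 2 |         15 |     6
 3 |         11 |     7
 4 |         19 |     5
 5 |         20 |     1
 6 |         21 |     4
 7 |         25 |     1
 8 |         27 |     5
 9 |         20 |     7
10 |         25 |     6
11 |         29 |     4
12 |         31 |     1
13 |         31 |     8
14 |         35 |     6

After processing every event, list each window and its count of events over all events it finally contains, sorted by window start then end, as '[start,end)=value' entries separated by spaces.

i=0 t=4 v=5: → [0,9); WM=3
i=1 t=14 v=3: → [9,18); WM=13; [0,9) fires=1
i=2 t=15 v=6: → [9,18); WM=14
i=3 t=11 v=7: DROP (t<14-2); WM=14
i=4 t=19 v=5: → [18,27); WM=18; [9,18) fires=2
i=5 t=20 v=1: → [18,27); WM=19
i=6 t=21 v=4: → [18,27); WM=20
i=7 t=25 v=1: → [18,27); WM=24
i=8 t=27 v=5: → [27,36); WM=26
i=9 t=20 v=7: DROP (t<26-2); WM=26
i=10 t=25 v=6: → [18,27); WM=26
i=11 t=29 v=4: → [27,36); WM=28; [18,27) fires=5
i=12 t=31 v=1: → [27,36); WM=30
i=13 t=31 v=8: → [27,36); WM=30
i=14 t=35 v=6: → [27,36); WM=34

[0,9)=1 [9,18)=2 [18,27)=5 [27,36)=5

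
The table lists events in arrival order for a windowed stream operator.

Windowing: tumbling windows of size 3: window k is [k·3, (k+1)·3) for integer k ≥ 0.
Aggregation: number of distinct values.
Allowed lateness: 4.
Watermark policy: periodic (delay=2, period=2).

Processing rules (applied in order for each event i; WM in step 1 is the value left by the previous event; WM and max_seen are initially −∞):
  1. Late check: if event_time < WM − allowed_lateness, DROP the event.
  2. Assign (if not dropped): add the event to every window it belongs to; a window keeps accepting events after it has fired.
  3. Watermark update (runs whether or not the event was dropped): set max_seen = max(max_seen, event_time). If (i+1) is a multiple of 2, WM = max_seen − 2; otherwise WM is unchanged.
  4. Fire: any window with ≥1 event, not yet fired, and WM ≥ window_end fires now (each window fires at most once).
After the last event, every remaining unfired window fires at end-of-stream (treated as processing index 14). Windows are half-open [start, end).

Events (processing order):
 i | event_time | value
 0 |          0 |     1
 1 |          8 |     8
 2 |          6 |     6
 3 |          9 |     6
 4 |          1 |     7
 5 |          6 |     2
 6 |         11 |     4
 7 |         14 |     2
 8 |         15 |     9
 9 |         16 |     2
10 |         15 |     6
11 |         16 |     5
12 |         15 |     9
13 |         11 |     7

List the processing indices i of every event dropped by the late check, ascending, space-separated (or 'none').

i=0 t=0 v=1: → [0,3); WM=−∞
i=1 t=8 v=8: → [6,9); WM=6; [0,3) fires=1
i=2 t=6 v=6: → [6,9); WM=6
i=3 t=9 v=6: → [9,12); WM=7
i=4 t=1 v=7: DROP (t<7-4); WM=7
i=5 t=6 v=2: → [6,9); WM=7
i=6 t=11 v=4: → [9,12); WM=7
i=7 t=14 v=2: → [12,15); WM=12; [6,9) fires=3 [9,12) fires=2
i=8 t=15 v=9: → [15,18); WM=12
i=9 t=16 v=2: → [15,18); WM=14
i=10 t=15 v=6: → [15,18); WM=14
i=11 t=16 v=5: → [15,18); WM=14
i=12 t=15 v=9: → [15,18); WM=14
i=13 t=11 v=7: → [9,12); WM=14

4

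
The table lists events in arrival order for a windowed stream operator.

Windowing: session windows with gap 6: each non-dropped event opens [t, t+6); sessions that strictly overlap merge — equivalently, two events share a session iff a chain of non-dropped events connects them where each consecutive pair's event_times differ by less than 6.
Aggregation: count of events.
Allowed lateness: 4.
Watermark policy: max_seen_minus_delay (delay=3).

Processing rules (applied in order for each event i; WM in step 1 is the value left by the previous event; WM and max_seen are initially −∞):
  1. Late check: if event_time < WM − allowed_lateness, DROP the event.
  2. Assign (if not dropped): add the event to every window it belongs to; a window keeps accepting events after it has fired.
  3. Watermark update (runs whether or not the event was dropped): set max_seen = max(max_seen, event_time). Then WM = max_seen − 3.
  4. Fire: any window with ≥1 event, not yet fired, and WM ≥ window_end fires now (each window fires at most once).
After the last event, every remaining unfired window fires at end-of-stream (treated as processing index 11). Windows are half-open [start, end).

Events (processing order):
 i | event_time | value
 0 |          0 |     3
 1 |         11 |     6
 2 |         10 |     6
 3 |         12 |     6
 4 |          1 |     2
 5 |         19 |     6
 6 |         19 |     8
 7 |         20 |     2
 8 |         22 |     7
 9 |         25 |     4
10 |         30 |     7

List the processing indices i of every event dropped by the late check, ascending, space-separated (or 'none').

4

i=0 t=0 v=3: → [0,6); WM=-3
i=1 t=11 v=6: → [11,17); WM=8
i=2 t=10 v=6: → [10,17); WM=8
i=3 t=12 v=6: → [10,18); WM=9
i=4 t=1 v=2: DROP (t<9-4); WM=9
i=5 t=19 v=6: → [19,25); WM=16
i=6 t=19 v=8: → [19,25); WM=16
i=7 t=20 v=2: → [19,26); WM=17
i=8 t=22 v=7: → [19,28); WM=19
i=9 t=25 v=4: → [19,31); WM=22
i=10 t=30 v=7: → [19,36); WM=27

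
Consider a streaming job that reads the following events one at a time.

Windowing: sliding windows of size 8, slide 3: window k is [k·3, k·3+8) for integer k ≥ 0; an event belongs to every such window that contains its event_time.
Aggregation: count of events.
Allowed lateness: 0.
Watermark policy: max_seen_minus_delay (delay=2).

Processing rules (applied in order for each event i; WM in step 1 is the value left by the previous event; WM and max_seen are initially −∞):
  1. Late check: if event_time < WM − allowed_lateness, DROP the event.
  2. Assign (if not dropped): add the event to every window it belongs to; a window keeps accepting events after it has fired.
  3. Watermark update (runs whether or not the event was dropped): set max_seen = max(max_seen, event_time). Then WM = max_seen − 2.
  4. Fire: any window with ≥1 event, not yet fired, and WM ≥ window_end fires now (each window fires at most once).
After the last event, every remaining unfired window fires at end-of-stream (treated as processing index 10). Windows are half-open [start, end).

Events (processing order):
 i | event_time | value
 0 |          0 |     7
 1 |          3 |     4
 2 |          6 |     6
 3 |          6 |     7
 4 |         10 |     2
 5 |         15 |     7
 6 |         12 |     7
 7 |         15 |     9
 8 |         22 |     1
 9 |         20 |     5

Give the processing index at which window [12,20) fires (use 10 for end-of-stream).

i=0 t=0 v=7: → [0,8); WM=-2
i=1 t=3 v=4: → [3,11),[0,8); WM=1
i=2 t=6 v=6: → [6,14),[3,11),[0,8); WM=4
i=3 t=6 v=7: → [6,14),[3,11),[0,8); WM=4
i=4 t=10 v=2: → [9,17),[6,14),[3,11); WM=8; [0,8) fires=4
i=5 t=15 v=7: → [15,23),[12,20),[9,17); WM=13; [3,11) fires=4
i=6 t=12 v=7: DROP (t<13-0); WM=13
i=7 t=15 v=9: → [15,23),[12,20),[9,17); WM=13
i=8 t=22 v=1: → [21,29),[18,26),[15,23); WM=20; [6,14) fires=3 [9,17) fires=3 [12,20) fires=2
i=9 t=20 v=5: → [18,26),[15,23); WM=20

8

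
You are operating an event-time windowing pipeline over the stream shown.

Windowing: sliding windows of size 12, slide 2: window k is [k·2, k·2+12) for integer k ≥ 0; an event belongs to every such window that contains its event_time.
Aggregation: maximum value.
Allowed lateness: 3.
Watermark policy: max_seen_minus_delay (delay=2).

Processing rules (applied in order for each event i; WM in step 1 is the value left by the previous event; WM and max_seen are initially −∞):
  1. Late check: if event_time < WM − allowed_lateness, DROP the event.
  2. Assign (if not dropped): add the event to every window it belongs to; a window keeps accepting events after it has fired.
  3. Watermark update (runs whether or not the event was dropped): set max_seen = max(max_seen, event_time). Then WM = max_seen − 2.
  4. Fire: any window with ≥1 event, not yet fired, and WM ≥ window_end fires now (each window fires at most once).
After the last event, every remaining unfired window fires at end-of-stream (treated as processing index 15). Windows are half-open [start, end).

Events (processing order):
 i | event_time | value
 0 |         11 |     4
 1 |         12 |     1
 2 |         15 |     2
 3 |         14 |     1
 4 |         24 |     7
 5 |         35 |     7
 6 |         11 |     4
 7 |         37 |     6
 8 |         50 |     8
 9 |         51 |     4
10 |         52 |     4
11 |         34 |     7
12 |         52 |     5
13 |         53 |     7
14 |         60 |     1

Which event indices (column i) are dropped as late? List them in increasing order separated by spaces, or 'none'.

6 11

i=0 t=11 v=4: → [10,22),[8,20),[6,18),[4,16),[2,14),[0,12); WM=9
i=1 t=12 v=1: → [12,24),[10,22),[8,20),[6,18),[4,16),[2,14); WM=10
i=2 t=15 v=2: → [14,26),[12,24),[10,22),[8,20),[6,18),[4,16); WM=13; [0,12) fires=4
i=3 t=14 v=1: → [14,26),[12,24),[10,22),[8,20),[6,18),[4,16); WM=13
i=4 t=24 v=7: → [24,36),[22,34),[20,32),[18,30),[16,28),[14,26); WM=22; [2,14) fires=4 [4,16) fires=4 [6,18) fires=4 [8,20) fires=4 [10,22) fires=4
i=5 t=35 v=7: → [34,46),[32,44),[30,42),[28,40),[26,38),[24,36); WM=33; [12,24) fires=2 [14,26) fires=7 [16,28) fires=7 [18,30) fires=7 [20,32) fires=7
i=6 t=11 v=4: DROP (t<33-3); WM=33
i=7 t=37 v=6: → [36,48),[34,46),[32,44),[30,42),[28,40),[26,38); WM=35; [22,34) fires=7
i=8 t=50 v=8: → [50,62),[48,60),[46,58),[44,56),[42,54),[40,52); WM=48; [24,36) fires=7 [26,38) fires=7 [28,40) fires=7 [30,42) fires=7 [32,44) fires=7 [34,46) fires=7 [36,48) fires=6
i=9 t=51 v=4: → [50,62),[48,60),[46,58),[44,56),[42,54),[40,52); WM=49
i=10 t=52 v=4: → [52,64),[50,62),[48,60),[46,58),[44,56),[42,54); WM=50
i=11 t=34 v=7: DROP (t<50-3); WM=50
i=12 t=52 v=5: → [52,64),[50,62),[48,60),[46,58),[44,56),[42,54); WM=50
i=13 t=53 v=7: → [52,64),[50,62),[48,60),[46,58),[44,56),[42,54); WM=51
i=14 t=60 v=1: → [60,72),[58,70),[56,68),[54,66),[52,64),[50,62); WM=58; [40,52) fires=8 [42,54) fires=8 [44,56) fires=8 [46,58) fires=8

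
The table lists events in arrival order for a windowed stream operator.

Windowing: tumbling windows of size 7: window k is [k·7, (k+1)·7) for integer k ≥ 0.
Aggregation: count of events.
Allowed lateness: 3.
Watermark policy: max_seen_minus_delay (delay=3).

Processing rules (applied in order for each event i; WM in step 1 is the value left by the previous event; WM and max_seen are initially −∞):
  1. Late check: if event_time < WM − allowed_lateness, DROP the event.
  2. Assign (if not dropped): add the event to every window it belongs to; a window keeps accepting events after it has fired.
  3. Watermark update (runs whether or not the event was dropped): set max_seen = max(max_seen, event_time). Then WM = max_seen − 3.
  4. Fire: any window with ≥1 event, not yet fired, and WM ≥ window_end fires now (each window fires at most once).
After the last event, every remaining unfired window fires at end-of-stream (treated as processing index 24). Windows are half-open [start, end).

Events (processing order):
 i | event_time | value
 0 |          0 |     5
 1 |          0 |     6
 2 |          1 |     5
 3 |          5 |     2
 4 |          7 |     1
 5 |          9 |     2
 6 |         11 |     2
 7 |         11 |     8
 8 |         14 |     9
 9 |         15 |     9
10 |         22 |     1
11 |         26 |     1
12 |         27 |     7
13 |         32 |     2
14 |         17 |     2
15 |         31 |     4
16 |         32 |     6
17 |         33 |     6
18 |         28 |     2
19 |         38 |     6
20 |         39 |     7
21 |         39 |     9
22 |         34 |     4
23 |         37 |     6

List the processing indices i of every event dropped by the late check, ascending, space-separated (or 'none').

14

i=0 t=0 v=5: → [0,7); WM=-3
i=1 t=0 v=6: → [0,7); WM=-3
i=2 t=1 v=5: → [0,7); WM=-2
i=3 t=5 v=2: → [0,7); WM=2
i=4 t=7 v=1: → [7,14); WM=4
i=5 t=9 v=2: → [7,14); WM=6
i=6 t=11 v=2: → [7,14); WM=8; [0,7) fires=4
i=7 t=11 v=8: → [7,14); WM=8
i=8 t=14 v=9: → [14,21); WM=11
i=9 t=15 v=9: → [14,21); WM=12
i=10 t=22 v=1: → [21,28); WM=19; [7,14) fires=4
i=11 t=26 v=1: → [21,28); WM=23; [14,21) fires=2
i=12 t=27 v=7: → [21,28); WM=24
i=13 t=32 v=2: → [28,35); WM=29; [21,28) fires=3
i=14 t=17 v=2: DROP (t<29-3); WM=29
i=15 t=31 v=4: → [28,35); WM=29
i=16 t=32 v=6: → [28,35); WM=29
i=17 t=33 v=6: → [28,35); WM=30
i=18 t=28 v=2: → [28,35); WM=30
i=19 t=38 v=6: → [35,42); WM=35; [28,35) fires=5
i=20 t=39 v=7: → [35,42); WM=36
i=21 t=39 v=9: → [35,42); WM=36
i=22 t=34 v=4: → [28,35); WM=36
i=23 t=37 v=6: → [35,42); WM=36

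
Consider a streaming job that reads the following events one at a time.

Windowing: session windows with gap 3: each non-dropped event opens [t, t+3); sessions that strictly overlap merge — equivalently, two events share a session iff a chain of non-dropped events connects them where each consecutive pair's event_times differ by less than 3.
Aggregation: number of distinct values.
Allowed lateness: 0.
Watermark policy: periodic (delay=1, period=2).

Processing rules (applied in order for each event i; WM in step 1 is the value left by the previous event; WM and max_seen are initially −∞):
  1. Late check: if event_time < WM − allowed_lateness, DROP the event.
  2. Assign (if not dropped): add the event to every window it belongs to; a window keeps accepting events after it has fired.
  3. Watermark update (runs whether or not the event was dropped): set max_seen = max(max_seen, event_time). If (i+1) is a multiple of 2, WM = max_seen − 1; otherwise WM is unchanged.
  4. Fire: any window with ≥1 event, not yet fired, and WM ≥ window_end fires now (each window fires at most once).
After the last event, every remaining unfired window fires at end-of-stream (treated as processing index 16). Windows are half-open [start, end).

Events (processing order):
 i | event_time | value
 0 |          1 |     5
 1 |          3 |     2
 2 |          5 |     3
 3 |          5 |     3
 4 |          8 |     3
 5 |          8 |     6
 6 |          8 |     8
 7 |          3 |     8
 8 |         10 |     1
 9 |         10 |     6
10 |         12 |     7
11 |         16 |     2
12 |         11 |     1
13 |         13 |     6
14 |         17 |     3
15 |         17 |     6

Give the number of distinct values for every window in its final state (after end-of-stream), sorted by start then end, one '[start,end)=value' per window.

i=0 t=1 v=5: → [1,4); WM=−∞
i=1 t=3 v=2: → [1,6); WM=2
i=2 t=5 v=3: → [1,8); WM=2
i=3 t=5 v=3: → [1,8); WM=4
i=4 t=8 v=3: → [8,11); WM=4
i=5 t=8 v=6: → [8,11); WM=7
i=6 t=8 v=8: → [8,11); WM=7
i=7 t=3 v=8: DROP (t<7-0); WM=7
i=8 t=10 v=1: → [8,13); WM=7
i=9 t=10 v=6: → [8,13); WM=9
i=10 t=12 v=7: → [8,15); WM=9
i=11 t=16 v=2: → [16,19); WM=15
i=12 t=11 v=1: DROP (t<15-0); WM=15
i=13 t=13 v=6: DROP (t<15-0); WM=15
i=14 t=17 v=3: → [16,20); WM=15
i=15 t=17 v=6: → [16,20); WM=16

[1,8)=3 [8,15)=5 [16,20)=3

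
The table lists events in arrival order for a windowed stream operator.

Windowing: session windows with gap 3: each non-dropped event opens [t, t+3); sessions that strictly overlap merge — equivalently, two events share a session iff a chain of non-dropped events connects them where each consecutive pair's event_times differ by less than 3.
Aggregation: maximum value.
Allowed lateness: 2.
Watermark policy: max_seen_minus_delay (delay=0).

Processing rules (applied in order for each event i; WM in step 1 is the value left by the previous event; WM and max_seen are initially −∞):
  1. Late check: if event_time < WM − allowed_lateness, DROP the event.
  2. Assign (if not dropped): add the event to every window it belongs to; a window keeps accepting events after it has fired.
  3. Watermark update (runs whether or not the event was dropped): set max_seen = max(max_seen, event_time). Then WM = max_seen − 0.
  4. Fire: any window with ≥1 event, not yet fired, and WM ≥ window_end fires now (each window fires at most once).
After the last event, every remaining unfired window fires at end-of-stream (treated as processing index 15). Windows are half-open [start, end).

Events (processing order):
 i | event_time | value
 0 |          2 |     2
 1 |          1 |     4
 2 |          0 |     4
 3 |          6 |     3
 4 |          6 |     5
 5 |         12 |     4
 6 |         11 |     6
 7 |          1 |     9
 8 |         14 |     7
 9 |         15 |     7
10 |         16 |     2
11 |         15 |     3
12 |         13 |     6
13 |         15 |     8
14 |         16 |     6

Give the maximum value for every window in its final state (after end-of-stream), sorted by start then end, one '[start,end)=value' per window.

i=0 t=2 v=2: → [2,5); WM=2
i=1 t=1 v=4: → [1,5); WM=2
i=2 t=0 v=4: → [0,5); WM=2
i=3 t=6 v=3: → [6,9); WM=6
i=4 t=6 v=5: → [6,9); WM=6
i=5 t=12 v=4: → [12,15); WM=12
i=6 t=11 v=6: → [11,15); WM=12
i=7 t=1 v=9: DROP (t<12-2); WM=12
i=8 t=14 v=7: → [11,17); WM=14
i=9 t=15 v=7: → [11,18); WM=15
i=10 t=16 v=2: → [11,19); WM=16
i=11 t=15 v=3: → [11,19); WM=16
i=12 t=13 v=6: DROP (t<16-2); WM=16
i=13 t=15 v=8: → [11,19); WM=16
i=14 t=16 v=6: → [11,19); WM=16

[0,5)=4 [6,9)=5 [11,19)=8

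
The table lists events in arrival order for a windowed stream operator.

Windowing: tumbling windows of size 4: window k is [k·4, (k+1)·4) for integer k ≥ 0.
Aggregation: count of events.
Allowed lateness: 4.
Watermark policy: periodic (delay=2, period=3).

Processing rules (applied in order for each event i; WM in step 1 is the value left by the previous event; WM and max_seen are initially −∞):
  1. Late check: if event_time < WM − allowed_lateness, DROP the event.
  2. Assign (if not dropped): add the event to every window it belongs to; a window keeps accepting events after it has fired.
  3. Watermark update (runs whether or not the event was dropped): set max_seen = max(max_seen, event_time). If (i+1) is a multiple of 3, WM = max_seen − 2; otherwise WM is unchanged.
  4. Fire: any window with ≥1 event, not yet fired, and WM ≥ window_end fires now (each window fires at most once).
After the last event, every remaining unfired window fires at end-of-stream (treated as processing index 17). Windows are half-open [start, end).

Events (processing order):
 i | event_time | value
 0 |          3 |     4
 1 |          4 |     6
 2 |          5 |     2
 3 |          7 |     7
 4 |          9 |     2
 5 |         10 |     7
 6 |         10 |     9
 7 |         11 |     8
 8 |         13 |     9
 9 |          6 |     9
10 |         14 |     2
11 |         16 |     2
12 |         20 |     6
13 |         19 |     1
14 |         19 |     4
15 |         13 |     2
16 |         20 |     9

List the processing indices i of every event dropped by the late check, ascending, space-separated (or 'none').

i=0 t=3 v=4: → [0,4); WM=−∞
i=1 t=4 v=6: → [4,8); WM=−∞
i=2 t=5 v=2: → [4,8); WM=3
i=3 t=7 v=7: → [4,8); WM=3
i=4 t=9 v=2: → [8,12); WM=3
i=5 t=10 v=7: → [8,12); WM=8; [0,4) fires=1 [4,8) fires=3
i=6 t=10 v=9: → [8,12); WM=8
i=7 t=11 v=8: → [8,12); WM=8
i=8 t=13 v=9: → [12,16); WM=11
i=9 t=6 v=9: DROP (t<11-4); WM=11
i=10 t=14 v=2: → [12,16); WM=11
i=11 t=16 v=2: → [16,20); WM=14; [8,12) fires=4
i=12 t=20 v=6: → [20,24); WM=14
i=13 t=19 v=1: → [16,20); WM=14
i=14 t=19 v=4: → [16,20); WM=18; [12,16) fires=2
i=15 t=13 v=2: DROP (t<18-4); WM=18
i=16 t=20 v=9: → [20,24); WM=18

9 15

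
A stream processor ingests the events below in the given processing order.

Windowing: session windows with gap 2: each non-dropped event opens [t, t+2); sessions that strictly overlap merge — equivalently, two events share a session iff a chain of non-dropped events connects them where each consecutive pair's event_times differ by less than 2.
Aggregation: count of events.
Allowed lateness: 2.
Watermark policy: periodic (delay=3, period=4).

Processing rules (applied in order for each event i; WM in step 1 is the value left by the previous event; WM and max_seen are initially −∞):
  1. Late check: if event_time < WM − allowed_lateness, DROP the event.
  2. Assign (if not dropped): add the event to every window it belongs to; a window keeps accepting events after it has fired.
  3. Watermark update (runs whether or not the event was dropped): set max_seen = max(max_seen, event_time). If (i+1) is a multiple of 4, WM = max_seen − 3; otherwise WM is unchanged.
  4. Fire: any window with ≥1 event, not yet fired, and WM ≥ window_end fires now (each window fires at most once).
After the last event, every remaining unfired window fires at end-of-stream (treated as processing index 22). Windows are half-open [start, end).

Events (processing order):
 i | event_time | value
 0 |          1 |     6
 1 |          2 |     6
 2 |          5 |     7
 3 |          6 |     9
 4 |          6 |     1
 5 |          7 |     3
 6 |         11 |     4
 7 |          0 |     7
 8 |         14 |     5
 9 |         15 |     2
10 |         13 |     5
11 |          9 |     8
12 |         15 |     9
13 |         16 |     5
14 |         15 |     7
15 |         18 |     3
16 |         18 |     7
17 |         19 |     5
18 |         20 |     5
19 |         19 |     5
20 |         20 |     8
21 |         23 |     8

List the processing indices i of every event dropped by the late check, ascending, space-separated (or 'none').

i=0 t=1 v=6: → [1,3); WM=−∞
i=1 t=2 v=6: → [1,4); WM=−∞
i=2 t=5 v=7: → [5,7); WM=−∞
i=3 t=6 v=9: → [5,8); WM=3
i=4 t=6 v=1: → [5,8); WM=3
i=5 t=7 v=3: → [5,9); WM=3
i=6 t=11 v=4: → [11,13); WM=3
i=7 t=0 v=7: DROP (t<3-2); WM=8
i=8 t=14 v=5: → [14,16); WM=8
i=9 t=15 v=2: → [14,17); WM=8
i=10 t=13 v=5: → [13,17); WM=8
i=11 t=9 v=8: → [9,11); WM=12
i=12 t=15 v=9: → [13,17); WM=12
i=13 t=16 v=5: → [13,18); WM=12
i=14 t=15 v=7: → [13,18); WM=12
i=15 t=18 v=3: → [18,20); WM=15
i=16 t=18 v=7: → [18,20); WM=15
i=17 t=19 v=5: → [18,21); WM=15
i=18 t=20 v=5: → [18,22); WM=15
i=19 t=19 v=5: → [18,22); WM=17
i=20 t=20 v=8: → [18,22); WM=17
i=21 t=23 v=8: → [23,25); WM=17

7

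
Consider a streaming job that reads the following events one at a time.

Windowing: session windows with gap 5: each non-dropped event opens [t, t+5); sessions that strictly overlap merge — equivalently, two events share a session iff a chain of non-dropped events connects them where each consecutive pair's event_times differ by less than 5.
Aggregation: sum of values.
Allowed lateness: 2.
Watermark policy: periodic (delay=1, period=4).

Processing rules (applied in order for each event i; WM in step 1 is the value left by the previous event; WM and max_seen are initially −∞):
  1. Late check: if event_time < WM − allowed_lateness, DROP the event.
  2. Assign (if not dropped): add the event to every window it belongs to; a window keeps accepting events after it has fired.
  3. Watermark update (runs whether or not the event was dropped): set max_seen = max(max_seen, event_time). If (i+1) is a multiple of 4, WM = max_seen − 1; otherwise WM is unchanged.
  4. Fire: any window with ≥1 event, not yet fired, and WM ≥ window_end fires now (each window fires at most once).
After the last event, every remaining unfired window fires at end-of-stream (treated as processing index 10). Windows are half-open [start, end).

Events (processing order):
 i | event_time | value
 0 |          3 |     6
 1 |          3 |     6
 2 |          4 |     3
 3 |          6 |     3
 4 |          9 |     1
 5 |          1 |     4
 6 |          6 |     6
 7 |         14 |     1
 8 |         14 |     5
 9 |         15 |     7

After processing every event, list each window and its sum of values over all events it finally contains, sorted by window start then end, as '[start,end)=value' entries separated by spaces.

[3,14)=25 [14,20)=13

i=0 t=3 v=6: → [3,8); WM=−∞
i=1 t=3 v=6: → [3,8); WM=−∞
i=2 t=4 v=3: → [3,9); WM=−∞
i=3 t=6 v=3: → [3,11); WM=5
i=4 t=9 v=1: → [3,14); WM=5
i=5 t=1 v=4: DROP (t<5-2); WM=5
i=6 t=6 v=6: → [3,14); WM=5
i=7 t=14 v=1: → [14,19); WM=13
i=8 t=14 v=5: → [14,19); WM=13
i=9 t=15 v=7: → [14,20); WM=13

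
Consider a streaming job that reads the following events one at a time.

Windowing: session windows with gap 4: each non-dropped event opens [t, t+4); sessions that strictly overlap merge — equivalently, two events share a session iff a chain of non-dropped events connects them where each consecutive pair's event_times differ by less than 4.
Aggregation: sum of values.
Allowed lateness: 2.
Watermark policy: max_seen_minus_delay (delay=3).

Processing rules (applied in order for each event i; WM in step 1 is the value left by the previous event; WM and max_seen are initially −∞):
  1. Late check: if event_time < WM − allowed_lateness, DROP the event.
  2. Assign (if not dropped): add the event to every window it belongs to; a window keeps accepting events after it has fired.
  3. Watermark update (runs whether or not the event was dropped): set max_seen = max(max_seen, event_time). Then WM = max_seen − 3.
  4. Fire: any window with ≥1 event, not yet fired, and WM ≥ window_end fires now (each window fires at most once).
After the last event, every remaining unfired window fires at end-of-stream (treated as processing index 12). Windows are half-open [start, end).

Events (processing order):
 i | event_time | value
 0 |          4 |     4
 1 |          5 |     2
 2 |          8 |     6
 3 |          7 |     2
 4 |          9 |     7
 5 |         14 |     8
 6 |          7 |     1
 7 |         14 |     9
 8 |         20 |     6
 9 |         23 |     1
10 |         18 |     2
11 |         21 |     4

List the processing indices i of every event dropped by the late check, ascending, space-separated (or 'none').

6

i=0 t=4 v=4: → [4,8); WM=1
i=1 t=5 v=2: → [4,9); WM=2
i=2 t=8 v=6: → [4,12); WM=5
i=3 t=7 v=2: → [4,12); WM=5
i=4 t=9 v=7: → [4,13); WM=6
i=5 t=14 v=8: → [14,18); WM=11
i=6 t=7 v=1: DROP (t<11-2); WM=11
i=7 t=14 v=9: → [14,18); WM=11
i=8 t=20 v=6: → [20,24); WM=17
i=9 t=23 v=1: → [20,27); WM=20
i=10 t=18 v=2: → [18,27); WM=20
i=11 t=21 v=4: → [18,27); WM=20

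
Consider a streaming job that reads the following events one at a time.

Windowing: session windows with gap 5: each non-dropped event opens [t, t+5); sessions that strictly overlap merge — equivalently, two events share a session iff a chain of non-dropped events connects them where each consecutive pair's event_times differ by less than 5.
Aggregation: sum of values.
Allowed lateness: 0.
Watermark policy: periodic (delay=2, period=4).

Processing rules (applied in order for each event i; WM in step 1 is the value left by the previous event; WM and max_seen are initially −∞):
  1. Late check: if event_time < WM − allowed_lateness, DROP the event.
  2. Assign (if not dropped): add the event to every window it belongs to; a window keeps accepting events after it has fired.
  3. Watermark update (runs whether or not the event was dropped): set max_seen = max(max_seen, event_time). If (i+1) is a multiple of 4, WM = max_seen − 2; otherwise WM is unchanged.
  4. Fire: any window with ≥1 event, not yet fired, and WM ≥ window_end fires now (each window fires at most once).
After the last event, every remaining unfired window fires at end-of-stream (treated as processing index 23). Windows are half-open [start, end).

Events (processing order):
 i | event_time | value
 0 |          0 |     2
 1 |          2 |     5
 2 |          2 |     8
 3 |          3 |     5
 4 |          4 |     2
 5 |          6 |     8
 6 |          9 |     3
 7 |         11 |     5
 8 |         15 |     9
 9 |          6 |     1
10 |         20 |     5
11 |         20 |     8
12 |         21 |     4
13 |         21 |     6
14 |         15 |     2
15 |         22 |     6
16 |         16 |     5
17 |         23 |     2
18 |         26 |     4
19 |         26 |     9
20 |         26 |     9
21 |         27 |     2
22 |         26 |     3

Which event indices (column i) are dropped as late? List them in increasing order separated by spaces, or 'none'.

i=0 t=0 v=2: → [0,5); WM=−∞
i=1 t=2 v=5: → [0,7); WM=−∞
i=2 t=2 v=8: → [0,7); WM=−∞
i=3 t=3 v=5: → [0,8); WM=1
i=4 t=4 v=2: → [0,9); WM=1
i=5 t=6 v=8: → [0,11); WM=1
i=6 t=9 v=3: → [0,14); WM=1
i=7 t=11 v=5: → [0,16); WM=9
i=8 t=15 v=9: → [0,20); WM=9
i=9 t=6 v=1: DROP (t<9-0); WM=9
i=10 t=20 v=5: → [20,25); WM=9
i=11 t=20 v=8: → [20,25); WM=18
i=12 t=21 v=4: → [20,26); WM=18
i=13 t=21 v=6: → [20,26); WM=18
i=14 t=15 v=2: DROP (t<18-0); WM=18
i=15 t=22 v=6: → [20,27); WM=20
i=16 t=16 v=5: DROP (t<20-0); WM=20
i=17 t=23 v=2: → [20,28); WM=20
i=18 t=26 v=4: → [20,31); WM=20
i=19 t=26 v=9: → [20,31); WM=24
i=20 t=26 v=9: → [20,31); WM=24
i=21 t=27 v=2: → [20,32); WM=24
i=22 t=26 v=3: → [20,32); WM=24

9 14 16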